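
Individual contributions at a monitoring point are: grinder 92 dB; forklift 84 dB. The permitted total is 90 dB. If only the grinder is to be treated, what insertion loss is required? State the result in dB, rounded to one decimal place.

3.3 dB

Everything except the grinder sums to 10^(84/10) = 2.512e+08 in linear terms, 84.00 dB.
To meet 90 dB overall, the treated grinder may contribute at most 10^(90/10) − 2.512e+08 = 7.488e+08, i.e. 88.74 dB.
So the grinder must be reduced from 92 to 88.74 dB: IL = 3.26 dB.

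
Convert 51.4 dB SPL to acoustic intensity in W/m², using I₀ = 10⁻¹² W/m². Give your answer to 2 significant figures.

1.4e-07 W/m²

I = I₀·10^(L/10) = 10⁻¹² × 10^(51.4/10) = 10^(-6.860).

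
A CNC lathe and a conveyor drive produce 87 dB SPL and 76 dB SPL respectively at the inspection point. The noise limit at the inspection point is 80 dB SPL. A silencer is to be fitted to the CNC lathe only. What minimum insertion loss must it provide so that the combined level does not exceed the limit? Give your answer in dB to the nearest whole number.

The untreated sources together contribute 10^(76/10) = 3.981e+07, i.e. 76.00 dB SPL.
The limit corresponds to 10^(80/10) = 1.000e+08; subtracting the fixed part leaves 6.019e+07 for the CNC lathe, i.e. 77.80 dB SPL.
So the CNC lathe must be reduced from 87 to 77.80 dB SPL: IL = 9.20 dB.

9 dB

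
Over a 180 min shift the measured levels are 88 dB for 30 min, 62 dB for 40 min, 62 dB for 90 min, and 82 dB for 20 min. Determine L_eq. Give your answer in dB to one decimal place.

L_eq = 10·log₁₀[(1/T)·Σ tᵢ·10^(Lᵢ/10)] with T = 180 min.
Σ tᵢ·10^(Lᵢ/10) = 30·10^(88/10) + 40·10^(62/10) + 90·10^(62/10) + 20·10^(82/10) = 2.230e+10.
L_eq = 10·log₁₀(2.230e+10/180) = 80.93 dB.

80.9 dB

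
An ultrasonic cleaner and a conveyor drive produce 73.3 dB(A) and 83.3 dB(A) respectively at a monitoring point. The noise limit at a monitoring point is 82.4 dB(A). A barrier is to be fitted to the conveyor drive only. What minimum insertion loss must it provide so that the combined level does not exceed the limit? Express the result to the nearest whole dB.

Fixed contribution from the other source: Σ 10^(L/10) = 10^(73.3/10) = 2.138e+07 (73.30 dB(A)).
The limit corresponds to 10^(82.4/10) = 1.738e+08; subtracting the fixed part leaves 1.524e+08 for the conveyor drive, i.e. 81.83 dB(A).
Required insertion loss = 83.3 − 81.83 = 1.47 dB.

1 dB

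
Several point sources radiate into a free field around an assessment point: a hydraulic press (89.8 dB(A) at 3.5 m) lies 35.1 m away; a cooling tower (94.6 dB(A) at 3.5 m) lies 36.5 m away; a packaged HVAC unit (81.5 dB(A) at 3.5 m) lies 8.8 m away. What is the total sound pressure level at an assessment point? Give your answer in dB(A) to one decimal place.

First find each source's level at the receiver (point-source: −20·log₁₀(r/r_ref)), then combine on an intensity basis.
hydraulic press: 89.8 − 20·log₁₀(35.1/3.5) = 89.8 − 20.02 = 69.78 dB(A).
cooling tower: 94.6 − 20·log₁₀(36.5/3.5) = 94.6 − 20.36 = 74.24 dB(A).
packaged HVAC unit: 81.5 − 20·log₁₀(8.8/3.5) = 81.5 − 8.01 = 73.49 dB(A).
Σ 10^(L/10) = 5.836e+07 → L_total = 10·log₁₀(5.836e+07) = 77.66 dB(A).

77.7 dB(A)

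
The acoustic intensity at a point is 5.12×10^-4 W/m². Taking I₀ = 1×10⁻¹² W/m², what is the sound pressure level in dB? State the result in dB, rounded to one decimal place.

87.1 dB

L = 10·log₁₀(I/I₀) = 10·log₁₀(5.12×10^-4/10⁻¹²) = 10·log₁₀(5.12×10^8).
L = 10·(0.7093 + 8) = 87.09 dB.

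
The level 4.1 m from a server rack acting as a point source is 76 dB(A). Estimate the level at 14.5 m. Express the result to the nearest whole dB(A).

65 dB(A)

For a point source, L₂ = L₁ − 20·log₁₀(r₂/r₁).
L₂ = 76 − 20·log₁₀(14.5/4.1) = 76 − 10.972 = 65.03 dB(A).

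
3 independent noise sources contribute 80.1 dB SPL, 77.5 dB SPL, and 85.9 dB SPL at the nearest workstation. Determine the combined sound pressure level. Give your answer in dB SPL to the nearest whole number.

For uncorrelated sources the intensities add, so convert each level to linear form, sum, and take 10·log₁₀ of the total.
Σ 10^(L/10) = 10^(80.1/10) + 10^(77.5/10) + 10^(85.9/10) = 5.476e+08.
L_total = 10·log₁₀(5.476e+08) = 87.38 dB SPL.

87 dB SPL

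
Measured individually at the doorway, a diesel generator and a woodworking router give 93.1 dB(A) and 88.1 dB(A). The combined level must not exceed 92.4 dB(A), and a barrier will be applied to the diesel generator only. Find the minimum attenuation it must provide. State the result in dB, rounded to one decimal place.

2.7 dB

The untreated sources together contribute 10^(88.1/10) = 6.457e+08, i.e. 88.10 dB(A).
To meet 92.4 dB(A) overall, the treated diesel generator may contribute at most 10^(92.4/10) − 6.457e+08 = 1.092e+09, i.e. 90.38 dB(A).
Required insertion loss = 93.1 − 90.38 = 2.72 dB.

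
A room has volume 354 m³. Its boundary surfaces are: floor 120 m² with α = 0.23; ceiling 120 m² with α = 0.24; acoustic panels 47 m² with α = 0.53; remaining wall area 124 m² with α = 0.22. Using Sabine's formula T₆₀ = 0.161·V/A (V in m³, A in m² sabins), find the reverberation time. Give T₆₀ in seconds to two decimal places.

0.52 s

A = Σ Sᵢαᵢ = 120·0.23 + 120·0.24 + 47·0.53 + 124·0.22 = 108.59 m².
T₆₀ = 0.161·V/A = 0.161·354/108.59 = 0.525 s.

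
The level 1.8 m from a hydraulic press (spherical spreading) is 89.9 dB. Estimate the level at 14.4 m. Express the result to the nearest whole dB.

72 dB

Point-source attenuation: ΔL = 20·log₁₀(r₂/r₁) = 20·log₁₀(14.4/1.8) = 18.062 dB.
L₂ = 89.9 − 20·log₁₀(14.4/1.8) = 89.9 − 18.062 = 71.84 dB.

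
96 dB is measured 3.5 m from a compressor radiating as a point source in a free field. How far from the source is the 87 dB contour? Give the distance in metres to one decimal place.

Point-source spreading drops the level by 20·log₁₀(r₂/r₁); inverting, r₂/r₁ = 10^(ΔL/20).
r₂ = 3.5·10^((96−87)/20) = 3.5·10^(9.0/20) = 9.86 m.

9.9 m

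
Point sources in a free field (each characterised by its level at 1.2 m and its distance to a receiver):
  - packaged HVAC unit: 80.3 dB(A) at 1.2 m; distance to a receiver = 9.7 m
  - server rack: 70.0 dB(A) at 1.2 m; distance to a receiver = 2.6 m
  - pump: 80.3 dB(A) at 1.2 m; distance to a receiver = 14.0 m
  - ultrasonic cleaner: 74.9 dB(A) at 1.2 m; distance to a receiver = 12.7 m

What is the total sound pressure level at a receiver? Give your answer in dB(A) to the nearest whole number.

First find each source's level at the receiver (point-source: −20·log₁₀(r/r_ref)), then combine on an intensity basis.
packaged HVAC unit: 80.3 − 20·log₁₀(9.7/1.2) = 80.3 − 18.15 = 62.15 dB(A).
server rack: 70.0 − 20·log₁₀(2.6/1.2) = 70.0 − 6.72 = 63.28 dB(A).
pump: 80.3 − 20·log₁₀(14.0/1.2) = 80.3 − 21.34 = 58.96 dB(A).
ultrasonic cleaner: 74.9 − 20·log₁₀(12.7/1.2) = 74.9 − 20.49 = 54.41 dB(A).
Σ 10^(L/10) = 4.833e+06 → L_total = 10·log₁₀(4.833e+06) = 66.84 dB(A).

67 dB(A)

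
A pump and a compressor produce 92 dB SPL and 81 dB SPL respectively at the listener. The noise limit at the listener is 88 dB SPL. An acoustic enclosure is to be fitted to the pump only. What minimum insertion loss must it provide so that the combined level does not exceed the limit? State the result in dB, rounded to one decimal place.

5.0 dB

The untreated sources together contribute 10^(81/10) = 1.259e+08, i.e. 81.00 dB SPL.
The limit corresponds to 10^(88/10) = 6.310e+08; subtracting the fixed part leaves 5.051e+08 for the pump, i.e. 87.03 dB SPL.
So the pump must be reduced from 92 to 87.03 dB SPL: IL = 4.97 dB.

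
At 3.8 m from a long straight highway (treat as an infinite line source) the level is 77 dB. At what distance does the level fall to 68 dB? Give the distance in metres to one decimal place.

30.2 m

Line-source spreading drops the level by 10·log₁₀(r₂/r₁); inverting, r₂/r₁ = 10^(ΔL/10).
r₂ = 3.8·10^((77−68)/10) = 3.8·10^(9.0/10) = 30.18 m.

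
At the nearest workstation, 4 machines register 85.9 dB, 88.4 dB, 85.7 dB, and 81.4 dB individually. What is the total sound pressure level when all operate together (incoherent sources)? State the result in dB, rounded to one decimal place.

92.0 dB

Incoherent sources combine by intensity addition: L_total = 10·log₁₀(Σ 10^(L_i/10)).
Σ 10^(L/10) = 10^(85.9/10) + 10^(88.4/10) + 10^(85.7/10) + 10^(81.4/10) = 1.590e+09.
L_total = 10·log₁₀(1.590e+09) = 92.02 dB.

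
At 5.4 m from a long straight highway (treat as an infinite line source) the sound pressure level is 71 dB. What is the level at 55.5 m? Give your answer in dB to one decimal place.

60.9 dB

Line-source attenuation: ΔL = 10·log₁₀(r₂/r₁) = 10·log₁₀(55.5/5.4) = 10.119 dB.
L₂ = 71 − 10·log₁₀(55.5/5.4) = 71 − 10.119 = 60.88 dB.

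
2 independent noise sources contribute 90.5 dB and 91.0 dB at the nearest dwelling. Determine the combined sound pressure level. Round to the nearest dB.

94 dB

Incoherent sources combine by intensity addition: L_total = 10·log₁₀(Σ 10^(L_i/10)).
Σ 10^(L/10) = 10^(90.5/10) + 10^(91.0/10) = 2.381e+09.
L_total = 10·log₁₀(2.381e+09) = 93.77 dB.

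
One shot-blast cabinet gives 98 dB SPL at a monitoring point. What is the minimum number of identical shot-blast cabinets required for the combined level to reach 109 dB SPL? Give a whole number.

13

N identical sources give L₁ + 10·log₁₀ N, so require 10·log₁₀ N ≥ 109 − 98 = 11.0 dB.
N ≥ 10^(11.0/10) = 12.589, so N = 13.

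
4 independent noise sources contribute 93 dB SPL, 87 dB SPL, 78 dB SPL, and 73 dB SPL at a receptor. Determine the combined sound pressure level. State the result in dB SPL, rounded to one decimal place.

94.1 dB SPL

Incoherent sources combine by intensity addition: L_total = 10·log₁₀(Σ 10^(L_i/10)).
Σ 10^(L/10) = 10^(93/10) + 10^(87/10) + 10^(78/10) + 10^(73/10) = 2.579e+09.
L_total = 10·log₁₀(2.579e+09) = 94.12 dB SPL.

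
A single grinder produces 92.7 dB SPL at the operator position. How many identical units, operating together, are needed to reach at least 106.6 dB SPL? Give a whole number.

25

N identical sources give L₁ + 10·log₁₀ N, so require 10·log₁₀ N ≥ 106.6 − 92.7 = 13.9 dB.
N ≥ 10^(13.9/10) = 24.547, so N = 25.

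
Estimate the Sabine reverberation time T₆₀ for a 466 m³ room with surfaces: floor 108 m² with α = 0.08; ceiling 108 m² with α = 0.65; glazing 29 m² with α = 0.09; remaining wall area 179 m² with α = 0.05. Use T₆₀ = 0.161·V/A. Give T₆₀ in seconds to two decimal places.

0.83 s

Total absorption A = 108·0.08 + 108·0.65 + 29·0.09 + 179·0.05 = 90.40 m² sabins.
T₆₀ = 0.161·V/A = 0.161·466/90.40 = 0.830 s.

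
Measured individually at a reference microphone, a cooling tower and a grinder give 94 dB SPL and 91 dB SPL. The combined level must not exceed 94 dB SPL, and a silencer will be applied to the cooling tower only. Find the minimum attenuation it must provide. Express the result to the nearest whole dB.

3 dB

Everything except the cooling tower sums to 10^(91/10) = 1.259e+09 in linear terms, 91.00 dB SPL.
To meet 94 dB SPL overall, the treated cooling tower may contribute at most 10^(94/10) − 1.259e+09 = 1.253e+09, i.e. 90.98 dB SPL.
So the cooling tower must be reduced from 94 to 90.98 dB SPL: IL = 3.02 dB.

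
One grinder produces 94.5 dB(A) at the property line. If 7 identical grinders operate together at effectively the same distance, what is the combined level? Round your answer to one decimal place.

103.0 dB(A)

With 7 equal, uncorrelated contributions the intensity is 7× that of one unit, giving a rise of 10·log₁₀ 7.
L_total = 94.5 + 10·log₁₀(7) = 94.5 + 8.451 = 102.95 dB(A).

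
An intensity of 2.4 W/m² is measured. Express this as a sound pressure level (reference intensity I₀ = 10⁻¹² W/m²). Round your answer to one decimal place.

123.8 dB

Dividing by I₀ shifts the exponent by 12: I/I₀ = 2.4×10^12.
L = 10·(0.3802 + 12) = 123.80 dB.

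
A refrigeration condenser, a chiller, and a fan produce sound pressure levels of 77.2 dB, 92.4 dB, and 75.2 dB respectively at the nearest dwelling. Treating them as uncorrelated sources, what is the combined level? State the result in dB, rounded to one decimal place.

92.6 dB

For uncorrelated sources the intensities add, so convert each level to linear form, sum, and take 10·log₁₀ of the total.
Σ 10^(L/10) = 10^(77.2/10) + 10^(92.4/10) + 10^(75.2/10) = 1.823e+09.
L_total = 10·log₁₀(1.823e+09) = 92.61 dB.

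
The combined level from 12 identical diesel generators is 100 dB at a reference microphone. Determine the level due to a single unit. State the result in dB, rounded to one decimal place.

89.2 dB

For N identical incoherent sources L_total = L₁ + 10·log₁₀ N, so L₁ = 100 − 10·log₁₀(12) = 100 − 10.792.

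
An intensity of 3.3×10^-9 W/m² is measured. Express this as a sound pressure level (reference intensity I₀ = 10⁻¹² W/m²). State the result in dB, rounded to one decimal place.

L = 10·log₁₀(I/I₀) = 10·log₁₀(3.3×10^-9/10⁻¹²) = 10·log₁₀(3.3×10^3).
L = 10·(0.5185 + 3) = 35.19 dB.

35.2 dB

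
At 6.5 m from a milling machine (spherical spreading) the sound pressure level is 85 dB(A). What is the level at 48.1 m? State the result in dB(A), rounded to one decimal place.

For a point source, L₂ = L₁ − 20·log₁₀(r₂/r₁).
L₂ = 85 − 20·log₁₀(48.1/6.5) = 85 − 17.385 = 67.62 dB(A).

67.6 dB(A)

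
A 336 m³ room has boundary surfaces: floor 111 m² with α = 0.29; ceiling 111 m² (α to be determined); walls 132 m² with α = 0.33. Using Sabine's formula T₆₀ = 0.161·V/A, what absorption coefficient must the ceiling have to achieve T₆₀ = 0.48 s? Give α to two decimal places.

0.33

A = 0.161·V/T₆₀ = 0.161·336/0.48 = 112.70 m² sabins.
Absorption from the other surfaces = 111·0.29 + 132·0.33 = 75.75 m², so the ceiling must supply 36.95 m² over 111 m².
α = 36.95/111 = 0.333.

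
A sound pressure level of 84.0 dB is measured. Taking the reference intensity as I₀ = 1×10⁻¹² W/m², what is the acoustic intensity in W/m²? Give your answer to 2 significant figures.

0.00025 W/m²

I/I₀ = 10^(84.0/10) = 2.512e+08, so I = 2.512e+08 × 10⁻¹² W/m².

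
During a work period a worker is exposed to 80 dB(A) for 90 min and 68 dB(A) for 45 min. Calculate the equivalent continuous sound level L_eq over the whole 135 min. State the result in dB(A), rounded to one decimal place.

78.4 dB(A)

The energy average is taken in the linear domain: L_eq = 10·log₁₀[(Σ tᵢ·10^(Lᵢ/10))/T], T = 135 min.
Σ tᵢ·10^(Lᵢ/10) = 90·10^(80/10) + 45·10^(68/10) = 9.284e+09.
L_eq = 10·log₁₀(9.284e+09/135) = 78.37 dB(A).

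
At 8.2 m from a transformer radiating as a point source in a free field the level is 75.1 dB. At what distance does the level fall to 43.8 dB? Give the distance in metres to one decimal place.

301.2 m

For a point source L₁ − L₂ = 20·log₁₀(r₂/r₁), so r₂ = r₁·10^((L₁−L₂)/20).
r₂ = 8.2·10^((75.1−43.8)/20) = 8.2·10^(31.3/20) = 301.17 m.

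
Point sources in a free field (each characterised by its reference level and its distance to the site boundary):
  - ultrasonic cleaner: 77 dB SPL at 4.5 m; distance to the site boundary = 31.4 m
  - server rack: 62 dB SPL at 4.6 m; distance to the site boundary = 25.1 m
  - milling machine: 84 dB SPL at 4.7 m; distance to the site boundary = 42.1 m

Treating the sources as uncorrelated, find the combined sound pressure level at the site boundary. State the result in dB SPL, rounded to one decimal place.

Propagate each source to the receiver with L = L_ref − 20·log₁₀(r/r_ref), then add intensities.
ultrasonic cleaner: 77 − 20·log₁₀(31.4/4.5) = 77 − 16.87 = 60.13 dB SPL.
server rack: 62 − 20·log₁₀(25.1/4.6) = 62 − 14.74 = 47.26 dB SPL.
milling machine: 84 − 20·log₁₀(42.1/4.7) = 84 − 19.04 = 64.96 dB SPL.
Σ 10^(L/10) = 4.213e+06 → L_total = 10·log₁₀(4.213e+06) = 66.25 dB SPL.

66.2 dB SPL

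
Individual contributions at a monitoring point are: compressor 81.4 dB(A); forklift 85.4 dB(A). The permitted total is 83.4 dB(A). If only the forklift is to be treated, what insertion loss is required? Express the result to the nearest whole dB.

6 dB

The untreated sources together contribute 10^(81.4/10) = 1.380e+08, i.e. 81.40 dB(A).
The limit corresponds to 10^(83.4/10) = 2.188e+08; subtracting the fixed part leaves 8.074e+07 for the forklift, i.e. 79.07 dB(A).
Required insertion loss = 85.4 − 79.07 = 6.33 dB.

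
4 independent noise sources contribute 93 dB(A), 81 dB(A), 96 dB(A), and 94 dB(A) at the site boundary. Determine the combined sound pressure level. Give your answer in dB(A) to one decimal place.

Incoherent sources combine by intensity addition: L_total = 10·log₁₀(Σ 10^(L_i/10)).
Σ 10^(L/10) = 10^(93/10) + 10^(81/10) + 10^(96/10) + 10^(94/10) = 8.614e+09.
L_total = 10·log₁₀(8.614e+09) = 99.35 dB(A).

99.4 dB(A)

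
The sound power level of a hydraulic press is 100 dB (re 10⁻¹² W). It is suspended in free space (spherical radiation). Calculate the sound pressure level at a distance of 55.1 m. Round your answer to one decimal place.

L_p = L_w − 10·log₁₀(4π·r²) with r = 55.1 m.
4π·r² = 3.815e+04 m², 10·log₁₀ of that is 45.815 dB.
L_p = 100 − 45.815 = 54.18 dB.

54.2 dB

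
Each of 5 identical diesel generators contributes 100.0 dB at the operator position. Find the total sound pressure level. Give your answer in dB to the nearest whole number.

With 5 equal, uncorrelated contributions the intensity is 5× that of one unit, giving a rise of 10·log₁₀ 5.
L_total = 100.0 + 10·log₁₀(5) = 100.0 + 6.990 = 106.99 dB.

107 dB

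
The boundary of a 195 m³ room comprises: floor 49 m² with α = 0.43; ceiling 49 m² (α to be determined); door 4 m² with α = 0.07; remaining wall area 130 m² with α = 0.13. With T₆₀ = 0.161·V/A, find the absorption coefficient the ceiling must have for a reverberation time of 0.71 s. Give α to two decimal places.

0.12

A = 0.161·V/T₆₀ = 0.161·195/0.71 = 44.22 m² sabins.
Absorption from the other surfaces = 49·0.43 + 4·0.07 + 130·0.13 = 38.25 m², so the ceiling must supply 5.97 m² over 49 m².
α = 5.97/49 = 0.122.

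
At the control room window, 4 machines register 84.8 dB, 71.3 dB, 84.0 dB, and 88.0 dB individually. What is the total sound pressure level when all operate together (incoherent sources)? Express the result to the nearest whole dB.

Incoherent sources combine by intensity addition: L_total = 10·log₁₀(Σ 10^(L_i/10)).
Σ 10^(L/10) = 10^(84.8/10) + 10^(71.3/10) + 10^(84.0/10) + 10^(88.0/10) = 1.198e+09.
L_total = 10·log₁₀(1.198e+09) = 90.78 dB.

91 dB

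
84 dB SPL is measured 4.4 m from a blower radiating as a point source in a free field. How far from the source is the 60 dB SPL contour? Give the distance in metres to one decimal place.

69.7 m

Point-source spreading drops the level by 20·log₁₀(r₂/r₁); inverting, r₂/r₁ = 10^(ΔL/20).
r₂ = 4.4·10^((84−60)/20) = 4.4·10^(24.0/20) = 69.74 m.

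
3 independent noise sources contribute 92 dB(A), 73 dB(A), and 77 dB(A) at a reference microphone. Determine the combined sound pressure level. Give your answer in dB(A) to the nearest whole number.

Incoherent sources combine by intensity addition: L_total = 10·log₁₀(Σ 10^(L_i/10)).
Σ 10^(L/10) = 10^(92/10) + 10^(73/10) + 10^(77/10) = 1.655e+09.
L_total = 10·log₁₀(1.655e+09) = 92.19 dB(A).

92 dB(A)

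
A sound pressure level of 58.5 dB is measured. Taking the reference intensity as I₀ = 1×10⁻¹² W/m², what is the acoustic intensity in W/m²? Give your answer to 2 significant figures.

I = I₀·10^(L/10) = 10⁻¹² × 10^(58.5/10) = 10^(-6.150).

7.1e-07 W/m²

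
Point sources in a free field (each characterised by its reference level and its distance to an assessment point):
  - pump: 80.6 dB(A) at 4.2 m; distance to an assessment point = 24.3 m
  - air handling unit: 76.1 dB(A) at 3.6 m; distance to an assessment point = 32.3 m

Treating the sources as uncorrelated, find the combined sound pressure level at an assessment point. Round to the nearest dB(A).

Propagate each source to the receiver with L = L_ref − 20·log₁₀(r/r_ref), then add intensities.
pump: 80.6 − 20·log₁₀(24.3/4.2) = 80.6 − 15.25 = 65.35 dB(A).
air handling unit: 76.1 − 20·log₁₀(32.3/3.6) = 76.1 − 19.06 = 57.04 dB(A).
Σ 10^(L/10) = 3.936e+06 → L_total = 10·log₁₀(3.936e+06) = 65.95 dB(A).

66 dB(A)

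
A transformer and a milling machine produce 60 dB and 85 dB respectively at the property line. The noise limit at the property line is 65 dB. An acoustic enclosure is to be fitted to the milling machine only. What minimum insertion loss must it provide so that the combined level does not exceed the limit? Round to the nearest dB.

Everything except the milling machine sums to 10^(60/10) = 1.000e+06 in linear terms, 60.00 dB.
The limit corresponds to 10^(65/10) = 3.162e+06; subtracting the fixed part leaves 2.162e+06 for the milling machine, i.e. 63.35 dB.
So the milling machine must be reduced from 85 to 63.35 dB: IL = 21.65 dB.

22 dB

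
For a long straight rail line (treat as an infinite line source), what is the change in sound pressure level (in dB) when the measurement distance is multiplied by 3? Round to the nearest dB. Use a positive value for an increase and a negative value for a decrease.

-5 dB

Line-source spreading: ΔL = −10·log₁₀(r₂/r₁).
ΔL = −10·log₁₀(3) = -4.77 dB.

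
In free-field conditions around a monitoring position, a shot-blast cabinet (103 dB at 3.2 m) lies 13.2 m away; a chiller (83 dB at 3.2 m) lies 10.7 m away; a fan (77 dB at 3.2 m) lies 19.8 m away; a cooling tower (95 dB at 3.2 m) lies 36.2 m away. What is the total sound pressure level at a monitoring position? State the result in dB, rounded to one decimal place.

90.9 dB

Propagate each source to the receiver with L = L_ref − 20·log₁₀(r/r_ref), then add intensities.
shot-blast cabinet: 103 − 20·log₁₀(13.2/3.2) = 103 − 12.31 = 90.69 dB.
chiller: 83 − 20·log₁₀(10.7/3.2) = 83 − 10.48 = 72.52 dB.
fan: 77 − 20·log₁₀(19.8/3.2) = 77 − 15.83 = 61.17 dB.
cooling tower: 95 − 20·log₁₀(36.2/3.2) = 95 − 21.07 = 73.93 dB.
Σ 10^(L/10) = 1.216e+09 → L_total = 10·log₁₀(1.216e+09) = 90.85 dB.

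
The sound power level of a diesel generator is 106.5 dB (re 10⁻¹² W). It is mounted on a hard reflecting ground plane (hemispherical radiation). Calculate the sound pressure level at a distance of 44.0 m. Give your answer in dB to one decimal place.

The power spreads over a hemisphere of area 2π·r², so L_p = L_w − 10·log₁₀(2π·r²).
2π·r² = 1.216e+04 m², 10·log₁₀ of that is 40.851 dB.
L_p = 106.5 − 40.851 = 65.65 dB.

65.6 dB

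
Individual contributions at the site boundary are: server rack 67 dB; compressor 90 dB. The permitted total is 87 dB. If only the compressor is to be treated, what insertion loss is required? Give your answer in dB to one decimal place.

3.0 dB

The untreated sources together contribute 10^(67/10) = 5.012e+06, i.e. 67.00 dB.
The limit corresponds to 10^(87/10) = 5.012e+08; subtracting the fixed part leaves 4.962e+08 for the compressor, i.e. 86.96 dB.
So the compressor must be reduced from 90 to 86.96 dB: IL = 3.04 dB.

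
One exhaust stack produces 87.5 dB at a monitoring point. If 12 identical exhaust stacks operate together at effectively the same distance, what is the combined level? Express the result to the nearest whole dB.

98 dB

N identical incoherent sources raise the level by 10·log₁₀ N.
L_total = 87.5 + 10·log₁₀(12) = 87.5 + 10.792 = 98.29 dB.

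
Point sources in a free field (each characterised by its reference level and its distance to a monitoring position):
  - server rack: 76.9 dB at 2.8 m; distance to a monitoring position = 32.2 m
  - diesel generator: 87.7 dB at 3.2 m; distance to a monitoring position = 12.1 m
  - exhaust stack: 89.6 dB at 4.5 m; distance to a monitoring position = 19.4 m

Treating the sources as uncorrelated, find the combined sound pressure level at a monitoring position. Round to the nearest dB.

First find each source's level at the receiver (point-source: −20·log₁₀(r/r_ref)), then combine on an intensity basis.
server rack: 76.9 − 20·log₁₀(32.2/2.8) = 76.9 − 21.21 = 55.69 dB.
diesel generator: 87.7 − 20·log₁₀(12.1/3.2) = 87.7 − 11.55 = 76.15 dB.
exhaust stack: 89.6 − 20·log₁₀(19.4/4.5) = 89.6 − 12.69 = 76.91 dB.
Σ 10^(L/10) = 9.063e+07 → L_total = 10·log₁₀(9.063e+07) = 79.57 dB.

80 dB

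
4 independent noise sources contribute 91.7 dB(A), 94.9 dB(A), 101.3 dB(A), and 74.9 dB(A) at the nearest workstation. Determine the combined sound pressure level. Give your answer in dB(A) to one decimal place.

For uncorrelated sources the intensities add, so convert each level to linear form, sum, and take 10·log₁₀ of the total.
Σ 10^(L/10) = 10^(91.7/10) + 10^(94.9/10) + 10^(101.3/10) + 10^(74.9/10) = 1.809e+10.
L_total = 10·log₁₀(1.809e+10) = 102.57 dB(A).

102.6 dB(A)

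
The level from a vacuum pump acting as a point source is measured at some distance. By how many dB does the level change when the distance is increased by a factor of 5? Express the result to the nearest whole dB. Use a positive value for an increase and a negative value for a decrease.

-14 dB

With spherical spreading the level changes by −20·log₁₀(r₂/r₁).
ΔL = −20·log₁₀(5) = -13.98 dB.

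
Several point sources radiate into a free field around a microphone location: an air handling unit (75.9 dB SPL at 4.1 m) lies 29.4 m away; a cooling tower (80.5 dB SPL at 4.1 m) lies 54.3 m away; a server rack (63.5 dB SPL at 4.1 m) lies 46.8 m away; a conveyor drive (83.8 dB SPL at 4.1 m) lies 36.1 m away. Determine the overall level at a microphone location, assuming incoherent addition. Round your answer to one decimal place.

66.5 dB SPL

Propagate each source to the receiver with L = L_ref − 20·log₁₀(r/r_ref), then add intensities.
air handling unit: 75.9 − 20·log₁₀(29.4/4.1) = 75.9 − 17.11 = 58.79 dB SPL.
cooling tower: 80.5 − 20·log₁₀(54.3/4.1) = 80.5 − 22.44 = 58.06 dB SPL.
server rack: 63.5 − 20·log₁₀(46.8/4.1) = 63.5 − 21.15 = 42.35 dB SPL.
conveyor drive: 83.8 − 20·log₁₀(36.1/4.1) = 83.8 − 18.89 = 64.91 dB SPL.
Σ 10^(L/10) = 4.508e+06 → L_total = 10·log₁₀(4.508e+06) = 66.54 dB SPL.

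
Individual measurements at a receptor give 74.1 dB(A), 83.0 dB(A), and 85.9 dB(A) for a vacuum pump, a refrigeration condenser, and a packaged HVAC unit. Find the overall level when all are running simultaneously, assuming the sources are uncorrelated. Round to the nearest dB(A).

For uncorrelated sources the intensities add, so convert each level to linear form, sum, and take 10·log₁₀ of the total.
Σ 10^(L/10) = 10^(74.1/10) + 10^(83.0/10) + 10^(85.9/10) = 6.143e+08.
L_total = 10·log₁₀(6.143e+08) = 87.88 dB(A).

88 dB(A)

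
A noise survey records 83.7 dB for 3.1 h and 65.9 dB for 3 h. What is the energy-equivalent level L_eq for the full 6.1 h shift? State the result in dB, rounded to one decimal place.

80.8 dB

L_eq = 10·log₁₀[(1/T)·Σ tᵢ·10^(Lᵢ/10)] with T = 6.1 h.
Σ tᵢ·10^(Lᵢ/10) = 3.1·10^(83.7/10) + 3·10^(65.9/10) = 7.384e+08.
L_eq = 10·log₁₀(7.384e+08/6.1) = 80.83 dB.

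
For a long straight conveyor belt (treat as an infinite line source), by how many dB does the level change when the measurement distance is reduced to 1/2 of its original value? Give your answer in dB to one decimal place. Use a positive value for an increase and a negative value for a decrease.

+3.0 dB

With cylindrical spreading the level changes by −10·log₁₀(r₂/r₁).
ΔL = −10·log₁₀(0.5) = +3.01 dB.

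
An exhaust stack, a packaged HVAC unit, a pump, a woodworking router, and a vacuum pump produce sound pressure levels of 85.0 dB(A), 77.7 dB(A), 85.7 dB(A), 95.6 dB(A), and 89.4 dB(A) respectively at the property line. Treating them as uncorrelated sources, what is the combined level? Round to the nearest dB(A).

Incoherent sources combine by intensity addition: L_total = 10·log₁₀(Σ 10^(L_i/10)).
Σ 10^(L/10) = 10^(85.0/10) + 10^(77.7/10) + 10^(85.7/10) + 10^(95.6/10) + 10^(89.4/10) = 5.248e+09.
L_total = 10·log₁₀(5.248e+09) = 97.20 dB(A).

97 dB(A)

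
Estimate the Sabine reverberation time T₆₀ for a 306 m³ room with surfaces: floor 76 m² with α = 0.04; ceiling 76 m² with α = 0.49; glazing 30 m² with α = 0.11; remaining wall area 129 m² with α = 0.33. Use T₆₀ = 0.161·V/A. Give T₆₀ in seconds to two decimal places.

0.57 s

Summing Sᵢαᵢ: 76·0.04 + 76·0.49 + 30·0.11 + 129·0.33 = 86.15 m².
T₆₀ = 0.161 × 306 / 86.15 = 0.572 s.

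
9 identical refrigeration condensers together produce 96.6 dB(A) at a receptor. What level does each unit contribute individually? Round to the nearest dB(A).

87 dB(A)

For N identical incoherent sources L_total = L₁ + 10·log₁₀ N, so L₁ = 96.6 − 10·log₁₀(9) = 96.6 − 9.542.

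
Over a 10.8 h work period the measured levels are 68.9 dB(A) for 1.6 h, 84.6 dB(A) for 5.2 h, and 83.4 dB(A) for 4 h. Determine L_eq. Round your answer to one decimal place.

Weight each interval's intensity by its duration and average over T = 10.8 h:
Σ tᵢ·10^(Lᵢ/10) = 1.6·10^(68.9/10) + 5.2·10^(84.6/10) + 4·10^(83.4/10) = 2.387e+09.
L_eq = 10·log₁₀(2.387e+09/10.8) = 83.44 dB(A).

83.4 dB(A)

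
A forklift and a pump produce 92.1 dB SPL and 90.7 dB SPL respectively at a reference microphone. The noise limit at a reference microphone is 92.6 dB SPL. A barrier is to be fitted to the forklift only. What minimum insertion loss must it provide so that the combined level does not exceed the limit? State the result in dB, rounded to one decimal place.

4.0 dB

Everything except the forklift sums to 10^(90.7/10) = 1.175e+09 in linear terms, 90.70 dB SPL.
To meet 92.6 dB SPL overall, the treated forklift may contribute at most 10^(92.6/10) − 1.175e+09 = 6.448e+08, i.e. 88.09 dB SPL.
Required insertion loss = 92.1 − 88.09 = 4.01 dB.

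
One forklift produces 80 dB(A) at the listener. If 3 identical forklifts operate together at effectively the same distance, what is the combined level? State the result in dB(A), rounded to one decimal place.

With 3 equal, uncorrelated contributions the intensity is 3× that of one unit, giving a rise of 10·log₁₀ 3.
L_total = 80 + 10·log₁₀(3) = 80 + 4.771 = 84.77 dB(A).

84.8 dB(A)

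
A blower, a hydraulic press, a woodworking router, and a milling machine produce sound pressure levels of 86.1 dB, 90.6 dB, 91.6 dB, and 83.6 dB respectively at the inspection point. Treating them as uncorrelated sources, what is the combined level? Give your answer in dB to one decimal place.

Incoherent sources combine by intensity addition: L_total = 10·log₁₀(Σ 10^(L_i/10)).
Σ 10^(L/10) = 10^(86.1/10) + 10^(90.6/10) + 10^(91.6/10) + 10^(83.6/10) = 3.230e+09.
L_total = 10·log₁₀(3.230e+09) = 95.09 dB.

95.1 dB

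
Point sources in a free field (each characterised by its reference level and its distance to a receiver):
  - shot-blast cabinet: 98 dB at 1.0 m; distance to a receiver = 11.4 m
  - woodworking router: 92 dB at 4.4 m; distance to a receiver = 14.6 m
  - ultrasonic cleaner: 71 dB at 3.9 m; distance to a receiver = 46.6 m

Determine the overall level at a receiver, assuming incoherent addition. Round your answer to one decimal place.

Propagate each source to the receiver with L = L_ref − 20·log₁₀(r/r_ref), then add intensities.
shot-blast cabinet: 98 − 20·log₁₀(11.4/1.0) = 98 − 21.14 = 76.86 dB.
woodworking router: 92 − 20·log₁₀(14.6/4.4) = 92 − 10.42 = 81.58 dB.
ultrasonic cleaner: 71 − 20·log₁₀(46.6/3.9) = 71 − 21.55 = 49.45 dB.
Σ 10^(L/10) = 1.926e+08 → L_total = 10·log₁₀(1.926e+08) = 82.85 dB.

82.8 dB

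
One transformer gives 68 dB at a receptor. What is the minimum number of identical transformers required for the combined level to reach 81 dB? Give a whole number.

20

N identical sources give L₁ + 10·log₁₀ N, so require 10·log₁₀ N ≥ 81 − 68 = 13.0 dB.
N ≥ 10^(13.0/10) = 19.953, so N = 20.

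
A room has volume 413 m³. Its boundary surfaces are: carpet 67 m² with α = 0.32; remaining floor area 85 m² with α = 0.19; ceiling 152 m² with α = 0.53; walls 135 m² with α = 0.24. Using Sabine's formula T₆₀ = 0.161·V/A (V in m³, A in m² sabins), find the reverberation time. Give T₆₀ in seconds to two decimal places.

Summing Sᵢαᵢ: 67·0.32 + 85·0.19 + 152·0.53 + 135·0.24 = 150.55 m².
T₆₀ = 0.161 × 413 / 150.55 = 0.442 s.

0.44 s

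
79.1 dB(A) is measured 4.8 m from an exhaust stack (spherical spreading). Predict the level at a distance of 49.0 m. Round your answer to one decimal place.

58.9 dB(A)

For a point source, L₂ = L₁ − 20·log₁₀(r₂/r₁).
L₂ = 79.1 − 20·log₁₀(49.0/4.8) = 79.1 − 20.179 = 58.92 dB(A).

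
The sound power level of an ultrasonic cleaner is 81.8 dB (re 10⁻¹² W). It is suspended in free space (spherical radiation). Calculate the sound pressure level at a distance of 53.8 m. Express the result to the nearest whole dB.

Free-field spherical radiation: L_p = L_w − 10·log₁₀(4π·r²), r = 53.8 m.
4π·r² = 3.637e+04 m², 10·log₁₀ of that is 45.608 dB.
L_p = 81.8 − 45.608 = 36.19 dB.

36 dB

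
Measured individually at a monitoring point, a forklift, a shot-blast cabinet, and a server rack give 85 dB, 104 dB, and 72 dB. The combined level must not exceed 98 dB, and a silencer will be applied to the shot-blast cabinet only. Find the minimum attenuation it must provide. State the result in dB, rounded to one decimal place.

6.2 dB

Everything except the shot-blast cabinet sums to 10^(85/10) + 10^(72/10) = 3.321e+08 in linear terms, 85.21 dB.
The limit corresponds to 10^(98/10) = 6.310e+09; subtracting the fixed part leaves 5.977e+09 for the shot-blast cabinet, i.e. 97.77 dB.
Required insertion loss = 104 − 97.77 = 6.23 dB.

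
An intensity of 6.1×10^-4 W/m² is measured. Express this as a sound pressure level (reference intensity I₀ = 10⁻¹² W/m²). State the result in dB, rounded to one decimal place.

87.9 dB

Dividing by I₀ shifts the exponent by 12: I/I₀ = 6.1×10^8.
L = 10·(0.7853 + 8) = 87.85 dB.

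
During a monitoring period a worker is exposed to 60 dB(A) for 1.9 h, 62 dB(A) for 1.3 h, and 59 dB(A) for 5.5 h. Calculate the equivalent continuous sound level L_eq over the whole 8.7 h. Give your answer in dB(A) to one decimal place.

59.8 dB(A)

L_eq = 10·log₁₀[(1/T)·Σ tᵢ·10^(Lᵢ/10)] with T = 8.7 h.
Σ tᵢ·10^(Lᵢ/10) = 1.9·10^(60/10) + 1.3·10^(62/10) + 5.5·10^(59/10) = 8.329e+06.
L_eq = 10·log₁₀(8.329e+06/8.7) = 59.81 dB(A).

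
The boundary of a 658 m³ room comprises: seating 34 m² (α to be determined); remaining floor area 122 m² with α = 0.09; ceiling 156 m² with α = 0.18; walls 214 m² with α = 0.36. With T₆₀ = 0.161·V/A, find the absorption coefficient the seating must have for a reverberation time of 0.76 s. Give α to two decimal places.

0.69

A = 0.161·V/T₆₀ = 0.161·658/0.76 = 139.39 m² sabins.
Absorption from the other surfaces = 122·0.09 + 156·0.18 + 214·0.36 = 116.10 m², so the seating must supply 23.29 m² over 34 m².
α = 23.29/34 = 0.685.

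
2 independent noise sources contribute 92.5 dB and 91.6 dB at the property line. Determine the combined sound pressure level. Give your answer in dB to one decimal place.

For uncorrelated sources the intensities add, so convert each level to linear form, sum, and take 10·log₁₀ of the total.
Σ 10^(L/10) = 10^(92.5/10) + 10^(91.6/10) = 3.224e+09.
L_total = 10·log₁₀(3.224e+09) = 95.08 dB.

95.1 dB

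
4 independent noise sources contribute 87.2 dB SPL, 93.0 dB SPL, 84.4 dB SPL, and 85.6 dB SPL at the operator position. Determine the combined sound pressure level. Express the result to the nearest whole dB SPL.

Incoherent sources combine by intensity addition: L_total = 10·log₁₀(Σ 10^(L_i/10)).
Σ 10^(L/10) = 10^(87.2/10) + 10^(93.0/10) + 10^(84.4/10) + 10^(85.6/10) = 3.159e+09.
L_total = 10·log₁₀(3.159e+09) = 94.99 dB SPL.

95 dB SPL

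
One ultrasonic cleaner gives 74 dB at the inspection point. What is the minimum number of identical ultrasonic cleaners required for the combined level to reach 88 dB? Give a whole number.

26

N identical sources give L₁ + 10·log₁₀ N, so require 10·log₁₀ N ≥ 88 − 74 = 14.0 dB.
N ≥ 10^(14.0/10) = 25.119, so N = 26.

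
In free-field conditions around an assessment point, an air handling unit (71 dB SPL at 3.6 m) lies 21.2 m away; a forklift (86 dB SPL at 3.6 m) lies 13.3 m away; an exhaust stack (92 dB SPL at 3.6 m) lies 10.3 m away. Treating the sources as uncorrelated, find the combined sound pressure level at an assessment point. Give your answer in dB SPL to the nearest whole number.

83 dB SPL

Propagate each source to the receiver with L = L_ref − 20·log₁₀(r/r_ref), then add intensities.
air handling unit: 71 − 20·log₁₀(21.2/3.6) = 71 − 15.40 = 55.60 dB SPL.
forklift: 86 − 20·log₁₀(13.3/3.6) = 86 − 11.35 = 74.65 dB SPL.
exhaust stack: 92 − 20·log₁₀(10.3/3.6) = 92 − 9.13 = 82.87 dB SPL.
Σ 10^(L/10) = 2.231e+08 → L_total = 10·log₁₀(2.231e+08) = 83.49 dB SPL.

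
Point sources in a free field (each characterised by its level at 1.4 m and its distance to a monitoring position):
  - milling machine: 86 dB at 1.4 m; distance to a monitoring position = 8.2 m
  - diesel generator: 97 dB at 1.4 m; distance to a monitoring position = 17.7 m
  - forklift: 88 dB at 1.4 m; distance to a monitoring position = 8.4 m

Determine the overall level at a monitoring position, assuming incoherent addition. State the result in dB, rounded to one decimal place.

First find each source's level at the receiver (point-source: −20·log₁₀(r/r_ref)), then combine on an intensity basis.
milling machine: 86 − 20·log₁₀(8.2/1.4) = 86 − 15.35 = 70.65 dB.
diesel generator: 97 − 20·log₁₀(17.7/1.4) = 97 − 22.04 = 74.96 dB.
forklift: 88 − 20·log₁₀(8.4/1.4) = 88 − 15.56 = 72.44 dB.
Σ 10^(L/10) = 6.049e+07 → L_total = 10·log₁₀(6.049e+07) = 77.82 dB.

77.8 dB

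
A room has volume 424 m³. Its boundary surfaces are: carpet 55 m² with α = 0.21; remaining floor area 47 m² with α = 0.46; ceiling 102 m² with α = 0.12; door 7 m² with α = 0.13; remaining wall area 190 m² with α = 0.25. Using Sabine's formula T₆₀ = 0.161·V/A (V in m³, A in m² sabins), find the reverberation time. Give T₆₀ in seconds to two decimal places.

0.73 s

A = Σ Sᵢαᵢ = 55·0.21 + 47·0.46 + 102·0.12 + 7·0.13 + 190·0.25 = 93.82 m².
T₆₀ = 0.161·V/A = 0.161·424/93.82 = 0.728 s.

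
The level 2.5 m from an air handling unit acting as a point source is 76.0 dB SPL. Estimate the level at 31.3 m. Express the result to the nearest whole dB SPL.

54 dB SPL

Spherical spreading from a point source gives a 20·log₁₀(r₂/r₁) drop.
L₂ = 76.0 − 20·log₁₀(31.3/2.5) = 76.0 − 21.952 = 54.05 dB SPL.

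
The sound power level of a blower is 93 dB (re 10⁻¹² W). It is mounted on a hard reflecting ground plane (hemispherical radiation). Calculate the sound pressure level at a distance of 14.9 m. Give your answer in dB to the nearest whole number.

62 dB

The power spreads over a hemisphere of area 2π·r², so L_p = L_w − 10·log₁₀(2π·r²).
2π·r² = 1395 m², 10·log₁₀ of that is 31.446 dB.
L_p = 93 − 31.446 = 61.55 dB.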